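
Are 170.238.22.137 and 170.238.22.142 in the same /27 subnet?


Mask: 255.255.255.224
170.238.22.137 AND mask = 170.238.22.128
170.238.22.142 AND mask = 170.238.22.128
Yes, same subnet (170.238.22.128)


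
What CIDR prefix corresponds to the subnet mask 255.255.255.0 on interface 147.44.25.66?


Binary: 11111111.11111111.11111111.00000000
Count leading 1s
Prefix: /24


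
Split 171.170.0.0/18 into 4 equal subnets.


New prefix = 18 + 2 = 20
Each subnet has 4096 addresses
  171.170.0.0/20
  171.170.16.0/20
  171.170.32.0/20
  171.170.48.0/20
Subnets: 171.170.0.0/20, 171.170.16.0/20, 171.170.32.0/20, 171.170.48.0/20


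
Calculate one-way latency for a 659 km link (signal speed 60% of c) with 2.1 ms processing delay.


Speed = 0.6 * 3e5 km/s = 180000 km/s
Propagation delay = 659 / 180000 = 0.0037 s = 3.6611 ms
Processing delay = 2.1 ms
Total one-way latency = 5.7611 ms


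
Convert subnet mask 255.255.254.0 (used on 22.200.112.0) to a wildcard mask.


Subnet mask: 255.255.254.0
Wildcard = 255.255.255.255 - subnet mask
255 - 255 = 0
255 - 255 = 0
255 - 254 = 1
255 - 0 = 255
Wildcard: 0.0.1.255


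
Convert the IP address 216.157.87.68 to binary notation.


216 = 11011000
157 = 10011101
87 = 01010111
68 = 01000100
Binary: 11011000.10011101.01010111.01000100


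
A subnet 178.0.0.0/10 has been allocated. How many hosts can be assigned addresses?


Host bits = 32 - 10 = 22
Total addresses = 2^22 = 4194304
Usable = total - 2 (network and broadcast)
Usable hosts: 4194302


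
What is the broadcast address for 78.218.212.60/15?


Network: 78.218.0.0/15
Host bits = 17
Set all host bits to 1:
Broadcast: 78.219.255.255


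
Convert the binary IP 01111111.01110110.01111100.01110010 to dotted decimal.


01111111 = 127
01110110 = 118
01111100 = 124
01110010 = 114
IP: 127.118.124.114


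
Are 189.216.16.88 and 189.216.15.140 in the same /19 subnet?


Mask: 255.255.224.0
189.216.16.88 AND mask = 189.216.0.0
189.216.15.140 AND mask = 189.216.0.0
Yes, same subnet (189.216.0.0)


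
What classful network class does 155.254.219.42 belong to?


First octet: 155
Binary: 10011011
10xxxxxx -> Class B (128-191)
Class B, default mask 255.255.0.0 (/16)


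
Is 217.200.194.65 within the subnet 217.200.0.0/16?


Subnet network: 217.200.0.0
Test IP AND mask: 217.200.0.0
Yes, 217.200.194.65 is in 217.200.0.0/16


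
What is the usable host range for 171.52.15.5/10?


Network: 171.0.0.0
Broadcast: 171.63.255.255
First usable = network + 1
Last usable = broadcast - 1
Range: 171.0.0.1 to 171.63.255.254


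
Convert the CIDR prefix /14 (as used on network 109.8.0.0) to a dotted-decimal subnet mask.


/14 means 14 network bits, 18 host bits
Binary: 11111111111111000000000000000000
Mask: 255.252.0.0


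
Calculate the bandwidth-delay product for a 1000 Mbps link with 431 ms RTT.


BDP = bandwidth * RTT
= 1000 Mbps * 431 ms
= 1000 * 1e6 * 431 / 1000 bits
= 431000000 bits
= 53875000 bytes
= 52612.3047 KB
BDP = 431000000 bits (53875000 bytes)


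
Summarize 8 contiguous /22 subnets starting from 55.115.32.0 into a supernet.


Original prefix: /22
Number of subnets: 8 = 2^3
New prefix = 22 - 3 = 19
Supernet: 55.115.32.0/19


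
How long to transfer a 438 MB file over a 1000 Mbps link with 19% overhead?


Effective throughput = 1000 * (1 - 19/100) = 810 Mbps
File size in Mb = 438 * 8 = 3504 Mb
Time = 3504 / 810
Time = 4.3259 seconds


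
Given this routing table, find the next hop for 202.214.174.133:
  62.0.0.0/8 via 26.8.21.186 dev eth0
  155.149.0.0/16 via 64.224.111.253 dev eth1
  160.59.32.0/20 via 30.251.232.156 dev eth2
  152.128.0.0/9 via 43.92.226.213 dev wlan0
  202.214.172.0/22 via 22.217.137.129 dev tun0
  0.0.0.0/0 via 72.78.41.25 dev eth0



Longest prefix match for 202.214.174.133:
  /8 62.0.0.0: no
  /16 155.149.0.0: no
  /20 160.59.32.0: no
  /9 152.128.0.0: no
  /22 202.214.172.0: MATCH
  /0 0.0.0.0: MATCH
Selected: next-hop 22.217.137.129 via tun0 (matched /22)


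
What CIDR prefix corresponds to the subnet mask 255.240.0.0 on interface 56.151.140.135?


Binary: 11111111.11110000.00000000.00000000
Count leading 1s
Prefix: /12


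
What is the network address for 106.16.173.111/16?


IP:   01101010.00010000.10101101.01101111
Mask: 11111111.11111111.00000000.00000000
AND operation:
Net:  01101010.00010000.00000000.00000000
Network: 106.16.0.0/16


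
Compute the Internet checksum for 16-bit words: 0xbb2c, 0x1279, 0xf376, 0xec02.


Sum all words (with carry folding):
+ 0xbb2c = 0xbb2c
+ 0x1279 = 0xcda5
+ 0xf376 = 0xc11c
+ 0xec02 = 0xad1f
One's complement: ~0xad1f
Checksum = 0x52e0


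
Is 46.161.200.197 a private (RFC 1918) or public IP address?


RFC 1918 private ranges:
  10.0.0.0/8 (10.0.0.0 - 10.255.255.255)
  172.16.0.0/12 (172.16.0.0 - 172.31.255.255)
  192.168.0.0/16 (192.168.0.0 - 192.168.255.255)
Public (not in any RFC 1918 range)


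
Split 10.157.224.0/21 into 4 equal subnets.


New prefix = 21 + 2 = 23
Each subnet has 512 addresses
  10.157.224.0/23
  10.157.226.0/23
  10.157.228.0/23
  10.157.230.0/23
Subnets: 10.157.224.0/23, 10.157.226.0/23, 10.157.228.0/23, 10.157.230.0/23


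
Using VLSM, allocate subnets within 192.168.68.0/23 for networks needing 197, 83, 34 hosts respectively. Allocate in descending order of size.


197 hosts -> /24 (254 usable): 192.168.68.0/24
83 hosts -> /25 (126 usable): 192.168.69.0/25
34 hosts -> /26 (62 usable): 192.168.69.128/26
Allocation: 192.168.68.0/24 (197 hosts, 254 usable); 192.168.69.0/25 (83 hosts, 126 usable); 192.168.69.128/26 (34 hosts, 62 usable)


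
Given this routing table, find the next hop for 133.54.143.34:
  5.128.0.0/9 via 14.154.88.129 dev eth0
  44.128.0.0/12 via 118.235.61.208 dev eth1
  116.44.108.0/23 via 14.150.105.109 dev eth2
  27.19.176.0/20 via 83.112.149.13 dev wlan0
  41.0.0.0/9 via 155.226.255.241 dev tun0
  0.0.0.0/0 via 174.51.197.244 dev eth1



Longest prefix match for 133.54.143.34:
  /9 5.128.0.0: no
  /12 44.128.0.0: no
  /23 116.44.108.0: no
  /20 27.19.176.0: no
  /9 41.0.0.0: no
  /0 0.0.0.0: MATCH
Selected: next-hop 174.51.197.244 via eth1 (matched /0)


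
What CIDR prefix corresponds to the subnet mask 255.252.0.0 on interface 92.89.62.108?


Binary: 11111111.11111100.00000000.00000000
Count leading 1s
Prefix: /14


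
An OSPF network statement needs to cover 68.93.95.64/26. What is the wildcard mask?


Subnet mask: 255.255.255.192
Wildcard = 255.255.255.255 - subnet mask
255 - 255 = 0
255 - 255 = 0
255 - 255 = 0
255 - 192 = 63
Wildcard: 0.0.0.63


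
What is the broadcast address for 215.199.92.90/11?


Network: 215.192.0.0/11
Host bits = 21
Set all host bits to 1:
Broadcast: 215.223.255.255


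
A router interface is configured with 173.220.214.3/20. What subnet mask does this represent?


/20 means 20 network bits, 12 host bits
Binary: 11111111111111111111000000000000
Mask: 255.255.240.0


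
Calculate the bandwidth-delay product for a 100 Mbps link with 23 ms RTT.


BDP = bandwidth * RTT
= 100 Mbps * 23 ms
= 100 * 1e6 * 23 / 1000 bits
= 2300000 bits
= 287500 bytes
= 280.7617 KB
BDP = 2300000 bits (287500 bytes)


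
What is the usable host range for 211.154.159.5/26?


Network: 211.154.159.0
Broadcast: 211.154.159.63
First usable = network + 1
Last usable = broadcast - 1
Range: 211.154.159.1 to 211.154.159.62


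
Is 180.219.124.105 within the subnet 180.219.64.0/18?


Subnet network: 180.219.64.0
Test IP AND mask: 180.219.64.0
Yes, 180.219.124.105 is in 180.219.64.0/18


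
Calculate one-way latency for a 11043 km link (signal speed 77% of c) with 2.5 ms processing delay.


Speed = 0.77 * 3e5 km/s = 231000 km/s
Propagation delay = 11043 / 231000 = 0.0478 s = 47.8052 ms
Processing delay = 2.5 ms
Total one-way latency = 50.3052 ms


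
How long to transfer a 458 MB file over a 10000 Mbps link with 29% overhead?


Effective throughput = 10000 * (1 - 29/100) = 7100 Mbps
File size in Mb = 458 * 8 = 3664 Mb
Time = 3664 / 7100
Time = 0.5161 seconds


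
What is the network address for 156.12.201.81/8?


IP:   10011100.00001100.11001001.01010001
Mask: 11111111.00000000.00000000.00000000
AND operation:
Net:  10011100.00000000.00000000.00000000
Network: 156.0.0.0/8


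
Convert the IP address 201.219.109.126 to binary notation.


201 = 11001001
219 = 11011011
109 = 01101101
126 = 01111110
Binary: 11001001.11011011.01101101.01111110


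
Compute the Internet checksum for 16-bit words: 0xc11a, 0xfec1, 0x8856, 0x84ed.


Sum all words (with carry folding):
+ 0xc11a = 0xc11a
+ 0xfec1 = 0xbfdc
+ 0x8856 = 0x4833
+ 0x84ed = 0xcd20
One's complement: ~0xcd20
Checksum = 0x32df


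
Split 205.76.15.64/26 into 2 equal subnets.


New prefix = 26 + 1 = 27
Each subnet has 32 addresses
  205.76.15.64/27
  205.76.15.96/27
Subnets: 205.76.15.64/27, 205.76.15.96/27


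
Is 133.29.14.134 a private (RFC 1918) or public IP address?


RFC 1918 private ranges:
  10.0.0.0/8 (10.0.0.0 - 10.255.255.255)
  172.16.0.0/12 (172.16.0.0 - 172.31.255.255)
  192.168.0.0/16 (192.168.0.0 - 192.168.255.255)
Public (not in any RFC 1918 range)


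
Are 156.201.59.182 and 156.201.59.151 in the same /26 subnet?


Mask: 255.255.255.192
156.201.59.182 AND mask = 156.201.59.128
156.201.59.151 AND mask = 156.201.59.128
Yes, same subnet (156.201.59.128)


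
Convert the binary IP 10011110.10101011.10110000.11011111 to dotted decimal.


10011110 = 158
10101011 = 171
10110000 = 176
11011111 = 223
IP: 158.171.176.223


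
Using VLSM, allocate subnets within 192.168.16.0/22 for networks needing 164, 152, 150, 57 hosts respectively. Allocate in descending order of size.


164 hosts -> /24 (254 usable): 192.168.16.0/24
152 hosts -> /24 (254 usable): 192.168.17.0/24
150 hosts -> /24 (254 usable): 192.168.18.0/24
57 hosts -> /26 (62 usable): 192.168.19.0/26
Allocation: 192.168.16.0/24 (164 hosts, 254 usable); 192.168.17.0/24 (152 hosts, 254 usable); 192.168.18.0/24 (150 hosts, 254 usable); 192.168.19.0/26 (57 hosts, 62 usable)


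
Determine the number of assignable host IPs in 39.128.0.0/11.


Host bits = 32 - 11 = 21
Total addresses = 2^21 = 2097152
Usable = total - 2 (network and broadcast)
Usable hosts: 2097150


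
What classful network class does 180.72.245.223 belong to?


First octet: 180
Binary: 10110100
10xxxxxx -> Class B (128-191)
Class B, default mask 255.255.0.0 (/16)


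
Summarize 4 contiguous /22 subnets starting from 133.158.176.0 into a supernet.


Original prefix: /22
Number of subnets: 4 = 2^2
New prefix = 22 - 2 = 20
Supernet: 133.158.176.0/20


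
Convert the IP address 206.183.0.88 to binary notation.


206 = 11001110
183 = 10110111
0 = 00000000
88 = 01011000
Binary: 11001110.10110111.00000000.01011000


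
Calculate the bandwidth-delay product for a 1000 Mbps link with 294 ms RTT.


BDP = bandwidth * RTT
= 1000 Mbps * 294 ms
= 1000 * 1e6 * 294 / 1000 bits
= 294000000 bits
= 36750000 bytes
= 35888.6719 KB
BDP = 294000000 bits (36750000 bytes)


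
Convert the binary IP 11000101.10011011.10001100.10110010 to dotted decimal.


11000101 = 197
10011011 = 155
10001100 = 140
10110010 = 178
IP: 197.155.140.178


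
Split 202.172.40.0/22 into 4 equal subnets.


New prefix = 22 + 2 = 24
Each subnet has 256 addresses
  202.172.40.0/24
  202.172.41.0/24
  202.172.42.0/24
  202.172.43.0/24
Subnets: 202.172.40.0/24, 202.172.41.0/24, 202.172.42.0/24, 202.172.43.0/24


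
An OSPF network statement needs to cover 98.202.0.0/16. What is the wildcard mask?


Subnet mask: 255.255.0.0
Wildcard = 255.255.255.255 - subnet mask
255 - 255 = 0
255 - 255 = 0
255 - 0 = 255
255 - 0 = 255
Wildcard: 0.0.255.255


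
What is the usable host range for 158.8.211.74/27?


Network: 158.8.211.64
Broadcast: 158.8.211.95
First usable = network + 1
Last usable = broadcast - 1
Range: 158.8.211.65 to 158.8.211.94


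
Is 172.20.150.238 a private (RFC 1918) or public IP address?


RFC 1918 private ranges:
  10.0.0.0/8 (10.0.0.0 - 10.255.255.255)
  172.16.0.0/12 (172.16.0.0 - 172.31.255.255)
  192.168.0.0/16 (192.168.0.0 - 192.168.255.255)
Private (in 172.16.0.0/12)


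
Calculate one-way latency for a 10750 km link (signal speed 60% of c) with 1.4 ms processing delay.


Speed = 0.6 * 3e5 km/s = 180000 km/s
Propagation delay = 10750 / 180000 = 0.0597 s = 59.7222 ms
Processing delay = 1.4 ms
Total one-way latency = 61.1222 ms


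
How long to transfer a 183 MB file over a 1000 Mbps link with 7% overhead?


Effective throughput = 1000 * (1 - 7/100) = 930.0 Mbps
File size in Mb = 183 * 8 = 1464 Mb
Time = 1464 / 930.0
Time = 1.5742 seconds


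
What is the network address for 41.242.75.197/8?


IP:   00101001.11110010.01001011.11000101
Mask: 11111111.00000000.00000000.00000000
AND operation:
Net:  00101001.00000000.00000000.00000000
Network: 41.0.0.0/8


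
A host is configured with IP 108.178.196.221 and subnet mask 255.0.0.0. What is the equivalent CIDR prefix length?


Binary: 11111111.00000000.00000000.00000000
Count leading 1s
Prefix: /8


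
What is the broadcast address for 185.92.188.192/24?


Network: 185.92.188.0/24
Host bits = 8
Set all host bits to 1:
Broadcast: 185.92.188.255


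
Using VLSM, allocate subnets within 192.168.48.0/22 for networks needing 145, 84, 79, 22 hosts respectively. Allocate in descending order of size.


145 hosts -> /24 (254 usable): 192.168.48.0/24
84 hosts -> /25 (126 usable): 192.168.49.0/25
79 hosts -> /25 (126 usable): 192.168.49.128/25
22 hosts -> /27 (30 usable): 192.168.50.0/27
Allocation: 192.168.48.0/24 (145 hosts, 254 usable); 192.168.49.0/25 (84 hosts, 126 usable); 192.168.49.128/25 (79 hosts, 126 usable); 192.168.50.0/27 (22 hosts, 30 usable)


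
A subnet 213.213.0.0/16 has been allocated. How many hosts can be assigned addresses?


Host bits = 32 - 16 = 16
Total addresses = 2^16 = 65536
Usable = total - 2 (network and broadcast)
Usable hosts: 65534


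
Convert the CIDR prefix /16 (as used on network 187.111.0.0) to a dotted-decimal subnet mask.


/16 means 16 network bits, 16 host bits
Binary: 11111111111111110000000000000000
Mask: 255.255.0.0


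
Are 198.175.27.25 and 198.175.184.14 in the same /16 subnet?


Mask: 255.255.0.0
198.175.27.25 AND mask = 198.175.0.0
198.175.184.14 AND mask = 198.175.0.0
Yes, same subnet (198.175.0.0)


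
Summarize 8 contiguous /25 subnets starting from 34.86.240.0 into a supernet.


Original prefix: /25
Number of subnets: 8 = 2^3
New prefix = 25 - 3 = 22
Supernet: 34.86.240.0/22


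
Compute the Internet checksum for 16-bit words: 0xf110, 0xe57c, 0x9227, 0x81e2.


Sum all words (with carry folding):
+ 0xf110 = 0xf110
+ 0xe57c = 0xd68d
+ 0x9227 = 0x68b5
+ 0x81e2 = 0xea97
One's complement: ~0xea97
Checksum = 0x1568


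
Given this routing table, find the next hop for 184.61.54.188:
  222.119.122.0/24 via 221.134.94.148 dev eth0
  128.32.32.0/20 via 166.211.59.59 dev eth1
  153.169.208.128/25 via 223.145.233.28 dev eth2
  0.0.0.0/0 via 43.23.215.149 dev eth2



Longest prefix match for 184.61.54.188:
  /24 222.119.122.0: no
  /20 128.32.32.0: no
  /25 153.169.208.128: no
  /0 0.0.0.0: MATCH
Selected: next-hop 43.23.215.149 via eth2 (matched /0)


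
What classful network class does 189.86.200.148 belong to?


First octet: 189
Binary: 10111101
10xxxxxx -> Class B (128-191)
Class B, default mask 255.255.0.0 (/16)


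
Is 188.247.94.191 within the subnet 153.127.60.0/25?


Subnet network: 153.127.60.0
Test IP AND mask: 188.247.94.128
No, 188.247.94.191 is not in 153.127.60.0/25


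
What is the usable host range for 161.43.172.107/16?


Network: 161.43.0.0
Broadcast: 161.43.255.255
First usable = network + 1
Last usable = broadcast - 1
Range: 161.43.0.1 to 161.43.255.254


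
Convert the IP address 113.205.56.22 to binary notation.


113 = 01110001
205 = 11001101
56 = 00111000
22 = 00010110
Binary: 01110001.11001101.00111000.00010110


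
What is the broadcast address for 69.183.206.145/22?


Network: 69.183.204.0/22
Host bits = 10
Set all host bits to 1:
Broadcast: 69.183.207.255


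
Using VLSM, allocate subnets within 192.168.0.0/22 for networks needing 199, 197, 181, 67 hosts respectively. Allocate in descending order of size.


199 hosts -> /24 (254 usable): 192.168.0.0/24
197 hosts -> /24 (254 usable): 192.168.1.0/24
181 hosts -> /24 (254 usable): 192.168.2.0/24
67 hosts -> /25 (126 usable): 192.168.3.0/25
Allocation: 192.168.0.0/24 (199 hosts, 254 usable); 192.168.1.0/24 (197 hosts, 254 usable); 192.168.2.0/24 (181 hosts, 254 usable); 192.168.3.0/25 (67 hosts, 126 usable)


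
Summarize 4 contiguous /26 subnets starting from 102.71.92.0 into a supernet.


Original prefix: /26
Number of subnets: 4 = 2^2
New prefix = 26 - 2 = 24
Supernet: 102.71.92.0/24


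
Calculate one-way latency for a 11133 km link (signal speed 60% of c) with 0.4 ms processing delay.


Speed = 0.6 * 3e5 km/s = 180000 km/s
Propagation delay = 11133 / 180000 = 0.0619 s = 61.85 ms
Processing delay = 0.4 ms
Total one-way latency = 62.25 ms


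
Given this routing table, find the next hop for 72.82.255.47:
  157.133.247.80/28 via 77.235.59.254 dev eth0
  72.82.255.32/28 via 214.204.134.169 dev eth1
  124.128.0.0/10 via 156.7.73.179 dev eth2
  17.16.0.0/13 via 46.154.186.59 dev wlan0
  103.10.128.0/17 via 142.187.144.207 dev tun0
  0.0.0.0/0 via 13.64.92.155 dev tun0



Longest prefix match for 72.82.255.47:
  /28 157.133.247.80: no
  /28 72.82.255.32: MATCH
  /10 124.128.0.0: no
  /13 17.16.0.0: no
  /17 103.10.128.0: no
  /0 0.0.0.0: MATCH
Selected: next-hop 214.204.134.169 via eth1 (matched /28)


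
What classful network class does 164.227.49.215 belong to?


First octet: 164
Binary: 10100100
10xxxxxx -> Class B (128-191)
Class B, default mask 255.255.0.0 (/16)


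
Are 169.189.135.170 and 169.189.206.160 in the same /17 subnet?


Mask: 255.255.128.0
169.189.135.170 AND mask = 169.189.128.0
169.189.206.160 AND mask = 169.189.128.0
Yes, same subnet (169.189.128.0)


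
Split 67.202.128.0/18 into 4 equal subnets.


New prefix = 18 + 2 = 20
Each subnet has 4096 addresses
  67.202.128.0/20
  67.202.144.0/20
  67.202.160.0/20
  67.202.176.0/20
Subnets: 67.202.128.0/20, 67.202.144.0/20, 67.202.160.0/20, 67.202.176.0/20


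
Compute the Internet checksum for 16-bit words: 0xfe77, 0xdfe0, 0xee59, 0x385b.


Sum all words (with carry folding):
+ 0xfe77 = 0xfe77
+ 0xdfe0 = 0xde58
+ 0xee59 = 0xccb2
+ 0x385b = 0x050e
One's complement: ~0x050e
Checksum = 0xfaf1


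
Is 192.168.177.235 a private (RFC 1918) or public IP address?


RFC 1918 private ranges:
  10.0.0.0/8 (10.0.0.0 - 10.255.255.255)
  172.16.0.0/12 (172.16.0.0 - 172.31.255.255)
  192.168.0.0/16 (192.168.0.0 - 192.168.255.255)
Private (in 192.168.0.0/16)


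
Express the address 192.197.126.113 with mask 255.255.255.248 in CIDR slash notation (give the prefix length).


Binary: 11111111.11111111.11111111.11111000
Count leading 1s
Prefix: /29


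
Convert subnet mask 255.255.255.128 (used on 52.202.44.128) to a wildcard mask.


Subnet mask: 255.255.255.128
Wildcard = 255.255.255.255 - subnet mask
255 - 255 = 0
255 - 255 = 0
255 - 255 = 0
255 - 128 = 127
Wildcard: 0.0.0.127


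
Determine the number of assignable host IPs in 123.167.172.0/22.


Host bits = 32 - 22 = 10
Total addresses = 2^10 = 1024
Usable = total - 2 (network and broadcast)
Usable hosts: 1022


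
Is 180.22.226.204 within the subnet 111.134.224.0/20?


Subnet network: 111.134.224.0
Test IP AND mask: 180.22.224.0
No, 180.22.226.204 is not in 111.134.224.0/20


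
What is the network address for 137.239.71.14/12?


IP:   10001001.11101111.01000111.00001110
Mask: 11111111.11110000.00000000.00000000
AND operation:
Net:  10001001.11100000.00000000.00000000
Network: 137.224.0.0/12


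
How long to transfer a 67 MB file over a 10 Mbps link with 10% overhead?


Effective throughput = 10 * (1 - 10/100) = 9 Mbps
File size in Mb = 67 * 8 = 536 Mb
Time = 536 / 9
Time = 59.5556 seconds


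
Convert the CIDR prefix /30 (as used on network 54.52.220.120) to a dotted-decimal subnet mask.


/30 means 30 network bits, 2 host bits
Binary: 11111111111111111111111111111100
Mask: 255.255.255.252


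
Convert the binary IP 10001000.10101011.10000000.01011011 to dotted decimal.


10001000 = 136
10101011 = 171
10000000 = 128
01011011 = 91
IP: 136.171.128.91


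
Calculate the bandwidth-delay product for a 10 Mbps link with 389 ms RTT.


BDP = bandwidth * RTT
= 10 Mbps * 389 ms
= 10 * 1e6 * 389 / 1000 bits
= 3890000 bits
= 486250 bytes
= 474.8535 KB
BDP = 3890000 bits (486250 bytes)


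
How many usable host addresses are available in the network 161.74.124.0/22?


Host bits = 32 - 22 = 10
Total addresses = 2^10 = 1024
Usable = total - 2 (network and broadcast)
Usable hosts: 1022


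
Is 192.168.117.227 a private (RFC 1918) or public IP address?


RFC 1918 private ranges:
  10.0.0.0/8 (10.0.0.0 - 10.255.255.255)
  172.16.0.0/12 (172.16.0.0 - 172.31.255.255)
  192.168.0.0/16 (192.168.0.0 - 192.168.255.255)
Private (in 192.168.0.0/16)


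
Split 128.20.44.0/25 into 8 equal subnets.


New prefix = 25 + 3 = 28
Each subnet has 16 addresses
  128.20.44.0/28
  128.20.44.16/28
  128.20.44.32/28
  128.20.44.48/28
  128.20.44.64/28
  128.20.44.80/28
  128.20.44.96/28
  128.20.44.112/28
Subnets: 128.20.44.0/28, 128.20.44.16/28, 128.20.44.32/28, 128.20.44.48/28, 128.20.44.64/28, 128.20.44.80/28, 128.20.44.96/28, 128.20.44.112/28


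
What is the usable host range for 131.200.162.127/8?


Network: 131.0.0.0
Broadcast: 131.255.255.255
First usable = network + 1
Last usable = broadcast - 1
Range: 131.0.0.1 to 131.255.255.254


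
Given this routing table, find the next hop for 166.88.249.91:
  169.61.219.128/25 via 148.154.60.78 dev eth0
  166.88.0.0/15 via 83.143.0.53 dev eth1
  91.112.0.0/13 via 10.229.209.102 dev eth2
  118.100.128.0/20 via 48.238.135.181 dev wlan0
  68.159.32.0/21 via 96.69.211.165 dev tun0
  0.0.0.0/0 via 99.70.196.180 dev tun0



Longest prefix match for 166.88.249.91:
  /25 169.61.219.128: no
  /15 166.88.0.0: MATCH
  /13 91.112.0.0: no
  /20 118.100.128.0: no
  /21 68.159.32.0: no
  /0 0.0.0.0: MATCH
Selected: next-hop 83.143.0.53 via eth1 (matched /15)


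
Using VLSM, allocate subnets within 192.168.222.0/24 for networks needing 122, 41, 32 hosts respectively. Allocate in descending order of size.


122 hosts -> /25 (126 usable): 192.168.222.0/25
41 hosts -> /26 (62 usable): 192.168.222.128/26
32 hosts -> /26 (62 usable): 192.168.222.192/26
Allocation: 192.168.222.0/25 (122 hosts, 126 usable); 192.168.222.128/26 (41 hosts, 62 usable); 192.168.222.192/26 (32 hosts, 62 usable)


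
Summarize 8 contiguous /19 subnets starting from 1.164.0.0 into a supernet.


Original prefix: /19
Number of subnets: 8 = 2^3
New prefix = 19 - 3 = 16
Supernet: 1.164.0.0/16


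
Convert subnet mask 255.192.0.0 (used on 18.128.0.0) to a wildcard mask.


Subnet mask: 255.192.0.0
Wildcard = 255.255.255.255 - subnet mask
255 - 255 = 0
255 - 192 = 63
255 - 0 = 255
255 - 0 = 255
Wildcard: 0.63.255.255


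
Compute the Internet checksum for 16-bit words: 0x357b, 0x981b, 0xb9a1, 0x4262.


Sum all words (with carry folding):
+ 0x357b = 0x357b
+ 0x981b = 0xcd96
+ 0xb9a1 = 0x8738
+ 0x4262 = 0xc99a
One's complement: ~0xc99a
Checksum = 0x3665


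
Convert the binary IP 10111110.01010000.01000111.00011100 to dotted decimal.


10111110 = 190
01010000 = 80
01000111 = 71
00011100 = 28
IP: 190.80.71.28


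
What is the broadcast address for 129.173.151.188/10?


Network: 129.128.0.0/10
Host bits = 22
Set all host bits to 1:
Broadcast: 129.191.255.255


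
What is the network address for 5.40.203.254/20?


IP:   00000101.00101000.11001011.11111110
Mask: 11111111.11111111.11110000.00000000
AND operation:
Net:  00000101.00101000.11000000.00000000
Network: 5.40.192.0/20


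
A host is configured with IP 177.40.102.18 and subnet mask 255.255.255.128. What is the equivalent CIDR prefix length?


Binary: 11111111.11111111.11111111.10000000
Count leading 1s
Prefix: /25


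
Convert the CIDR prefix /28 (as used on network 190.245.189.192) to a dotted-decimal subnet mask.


/28 means 28 network bits, 4 host bits
Binary: 11111111111111111111111111110000
Mask: 255.255.255.240


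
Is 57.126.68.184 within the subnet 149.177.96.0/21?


Subnet network: 149.177.96.0
Test IP AND mask: 57.126.64.0
No, 57.126.68.184 is not in 149.177.96.0/21


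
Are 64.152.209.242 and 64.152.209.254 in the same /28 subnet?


Mask: 255.255.255.240
64.152.209.242 AND mask = 64.152.209.240
64.152.209.254 AND mask = 64.152.209.240
Yes, same subnet (64.152.209.240)


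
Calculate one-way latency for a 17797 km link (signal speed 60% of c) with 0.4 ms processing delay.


Speed = 0.6 * 3e5 km/s = 180000 km/s
Propagation delay = 17797 / 180000 = 0.0989 s = 98.8722 ms
Processing delay = 0.4 ms
Total one-way latency = 99.2722 ms


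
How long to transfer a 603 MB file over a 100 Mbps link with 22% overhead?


Effective throughput = 100 * (1 - 22/100) = 78 Mbps
File size in Mb = 603 * 8 = 4824 Mb
Time = 4824 / 78
Time = 61.8462 seconds


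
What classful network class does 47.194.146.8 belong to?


First octet: 47
Binary: 00101111
0xxxxxxx -> Class A (1-126)
Class A, default mask 255.0.0.0 (/8)


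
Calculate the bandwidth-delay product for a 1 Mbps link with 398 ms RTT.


BDP = bandwidth * RTT
= 1 Mbps * 398 ms
= 1 * 1e6 * 398 / 1000 bits
= 398000 bits
= 49750 bytes
= 48.584 KB
BDP = 398000 bits (49750 bytes)


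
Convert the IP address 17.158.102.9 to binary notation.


17 = 00010001
158 = 10011110
102 = 01100110
9 = 00001001
Binary: 00010001.10011110.01100110.00001001


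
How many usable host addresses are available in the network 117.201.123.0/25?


Host bits = 32 - 25 = 7
Total addresses = 2^7 = 128
Usable = total - 2 (network and broadcast)
Usable hosts: 126


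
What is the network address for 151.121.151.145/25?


IP:   10010111.01111001.10010111.10010001
Mask: 11111111.11111111.11111111.10000000
AND operation:
Net:  10010111.01111001.10010111.10000000
Network: 151.121.151.128/25


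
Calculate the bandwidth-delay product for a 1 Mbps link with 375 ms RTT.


BDP = bandwidth * RTT
= 1 Mbps * 375 ms
= 1 * 1e6 * 375 / 1000 bits
= 375000 bits
= 46875 bytes
= 45.7764 KB
BDP = 375000 bits (46875 bytes)


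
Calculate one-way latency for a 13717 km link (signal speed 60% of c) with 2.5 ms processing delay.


Speed = 0.6 * 3e5 km/s = 180000 km/s
Propagation delay = 13717 / 180000 = 0.0762 s = 76.2056 ms
Processing delay = 2.5 ms
Total one-way latency = 78.7056 ms


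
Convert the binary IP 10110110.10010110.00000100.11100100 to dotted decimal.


10110110 = 182
10010110 = 150
00000100 = 4
11100100 = 228
IP: 182.150.4.228


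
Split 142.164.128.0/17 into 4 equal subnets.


New prefix = 17 + 2 = 19
Each subnet has 8192 addresses
  142.164.128.0/19
  142.164.160.0/19
  142.164.192.0/19
  142.164.224.0/19
Subnets: 142.164.128.0/19, 142.164.160.0/19, 142.164.192.0/19, 142.164.224.0/19


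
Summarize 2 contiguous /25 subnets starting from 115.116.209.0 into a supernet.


Original prefix: /25
Number of subnets: 2 = 2^1
New prefix = 25 - 1 = 24
Supernet: 115.116.209.0/24


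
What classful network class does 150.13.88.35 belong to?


First octet: 150
Binary: 10010110
10xxxxxx -> Class B (128-191)
Class B, default mask 255.255.0.0 (/16)


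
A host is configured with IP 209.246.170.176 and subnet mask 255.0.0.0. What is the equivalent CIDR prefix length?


Binary: 11111111.00000000.00000000.00000000
Count leading 1s
Prefix: /8


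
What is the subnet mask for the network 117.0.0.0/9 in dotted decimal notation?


/9 means 9 network bits, 23 host bits
Binary: 11111111100000000000000000000000
Mask: 255.128.0.0


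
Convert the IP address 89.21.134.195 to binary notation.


89 = 01011001
21 = 00010101
134 = 10000110
195 = 11000011
Binary: 01011001.00010101.10000110.11000011


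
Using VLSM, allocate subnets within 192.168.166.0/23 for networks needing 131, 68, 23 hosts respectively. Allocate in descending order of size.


131 hosts -> /24 (254 usable): 192.168.166.0/24
68 hosts -> /25 (126 usable): 192.168.167.0/25
23 hosts -> /27 (30 usable): 192.168.167.128/27
Allocation: 192.168.166.0/24 (131 hosts, 254 usable); 192.168.167.0/25 (68 hosts, 126 usable); 192.168.167.128/27 (23 hosts, 30 usable)


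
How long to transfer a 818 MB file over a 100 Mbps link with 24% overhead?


Effective throughput = 100 * (1 - 24/100) = 76 Mbps
File size in Mb = 818 * 8 = 6544 Mb
Time = 6544 / 76
Time = 86.1053 seconds


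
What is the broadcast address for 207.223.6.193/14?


Network: 207.220.0.0/14
Host bits = 18
Set all host bits to 1:
Broadcast: 207.223.255.255


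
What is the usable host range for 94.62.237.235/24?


Network: 94.62.237.0
Broadcast: 94.62.237.255
First usable = network + 1
Last usable = broadcast - 1
Range: 94.62.237.1 to 94.62.237.254


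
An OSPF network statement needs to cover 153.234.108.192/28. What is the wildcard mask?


Subnet mask: 255.255.255.240
Wildcard = 255.255.255.255 - subnet mask
255 - 255 = 0
255 - 255 = 0
255 - 255 = 0
255 - 240 = 15
Wildcard: 0.0.0.15


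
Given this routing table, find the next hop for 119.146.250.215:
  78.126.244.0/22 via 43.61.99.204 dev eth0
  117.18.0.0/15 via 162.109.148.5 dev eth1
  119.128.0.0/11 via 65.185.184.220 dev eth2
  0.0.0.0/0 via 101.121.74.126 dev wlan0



Longest prefix match for 119.146.250.215:
  /22 78.126.244.0: no
  /15 117.18.0.0: no
  /11 119.128.0.0: MATCH
  /0 0.0.0.0: MATCH
Selected: next-hop 65.185.184.220 via eth2 (matched /11)


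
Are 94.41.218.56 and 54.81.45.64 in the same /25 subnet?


Mask: 255.255.255.128
94.41.218.56 AND mask = 94.41.218.0
54.81.45.64 AND mask = 54.81.45.0
No, different subnets (94.41.218.0 vs 54.81.45.0)


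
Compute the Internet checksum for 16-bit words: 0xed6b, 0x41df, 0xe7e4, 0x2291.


Sum all words (with carry folding):
+ 0xed6b = 0xed6b
+ 0x41df = 0x2f4b
+ 0xe7e4 = 0x1730
+ 0x2291 = 0x39c1
One's complement: ~0x39c1
Checksum = 0xc63e


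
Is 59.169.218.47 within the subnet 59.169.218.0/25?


Subnet network: 59.169.218.0
Test IP AND mask: 59.169.218.0
Yes, 59.169.218.47 is in 59.169.218.0/25


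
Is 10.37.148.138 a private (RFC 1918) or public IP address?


RFC 1918 private ranges:
  10.0.0.0/8 (10.0.0.0 - 10.255.255.255)
  172.16.0.0/12 (172.16.0.0 - 172.31.255.255)
  192.168.0.0/16 (192.168.0.0 - 192.168.255.255)
Private (in 10.0.0.0/8)


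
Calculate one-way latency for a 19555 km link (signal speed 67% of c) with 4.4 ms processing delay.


Speed = 0.67 * 3e5 km/s = 201000 km/s
Propagation delay = 19555 / 201000 = 0.0973 s = 97.2886 ms
Processing delay = 4.4 ms
Total one-way latency = 101.6886 ms


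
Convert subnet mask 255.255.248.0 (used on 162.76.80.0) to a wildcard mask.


Subnet mask: 255.255.248.0
Wildcard = 255.255.255.255 - subnet mask
255 - 255 = 0
255 - 255 = 0
255 - 248 = 7
255 - 0 = 255
Wildcard: 0.0.7.255


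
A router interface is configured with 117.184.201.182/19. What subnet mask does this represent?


/19 means 19 network bits, 13 host bits
Binary: 11111111111111111110000000000000
Mask: 255.255.224.0


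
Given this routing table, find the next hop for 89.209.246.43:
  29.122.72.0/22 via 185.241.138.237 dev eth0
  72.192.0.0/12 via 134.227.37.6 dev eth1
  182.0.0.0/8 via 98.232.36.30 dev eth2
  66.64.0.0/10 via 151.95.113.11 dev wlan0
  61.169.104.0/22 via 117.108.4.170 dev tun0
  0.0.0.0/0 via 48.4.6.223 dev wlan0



Longest prefix match for 89.209.246.43:
  /22 29.122.72.0: no
  /12 72.192.0.0: no
  /8 182.0.0.0: no
  /10 66.64.0.0: no
  /22 61.169.104.0: no
  /0 0.0.0.0: MATCH
Selected: next-hop 48.4.6.223 via wlan0 (matched /0)


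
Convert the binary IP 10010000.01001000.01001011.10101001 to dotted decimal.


10010000 = 144
01001000 = 72
01001011 = 75
10101001 = 169
IP: 144.72.75.169


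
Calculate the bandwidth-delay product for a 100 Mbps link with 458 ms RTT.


BDP = bandwidth * RTT
= 100 Mbps * 458 ms
= 100 * 1e6 * 458 / 1000 bits
= 45800000 bits
= 5725000 bytes
= 5590.8203 KB
BDP = 45800000 bits (5725000 bytes)


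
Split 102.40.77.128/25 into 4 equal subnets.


New prefix = 25 + 2 = 27
Each subnet has 32 addresses
  102.40.77.128/27
  102.40.77.160/27
  102.40.77.192/27
  102.40.77.224/27
Subnets: 102.40.77.128/27, 102.40.77.160/27, 102.40.77.192/27, 102.40.77.224/27


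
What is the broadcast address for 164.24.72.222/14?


Network: 164.24.0.0/14
Host bits = 18
Set all host bits to 1:
Broadcast: 164.27.255.255


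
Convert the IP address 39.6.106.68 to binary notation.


39 = 00100111
6 = 00000110
106 = 01101010
68 = 01000100
Binary: 00100111.00000110.01101010.01000100


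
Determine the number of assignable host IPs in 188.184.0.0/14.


Host bits = 32 - 14 = 18
Total addresses = 2^18 = 262144
Usable = total - 2 (network and broadcast)
Usable hosts: 262142


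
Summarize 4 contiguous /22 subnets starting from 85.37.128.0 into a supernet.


Original prefix: /22
Number of subnets: 4 = 2^2
New prefix = 22 - 2 = 20
Supernet: 85.37.128.0/20


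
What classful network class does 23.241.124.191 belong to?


First octet: 23
Binary: 00010111
0xxxxxxx -> Class A (1-126)
Class A, default mask 255.0.0.0 (/8)


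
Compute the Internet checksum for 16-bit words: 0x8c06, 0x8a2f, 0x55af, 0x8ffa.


Sum all words (with carry folding):
+ 0x8c06 = 0x8c06
+ 0x8a2f = 0x1636
+ 0x55af = 0x6be5
+ 0x8ffa = 0xfbdf
One's complement: ~0xfbdf
Checksum = 0x0420


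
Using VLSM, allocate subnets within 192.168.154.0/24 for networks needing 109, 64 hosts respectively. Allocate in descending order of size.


109 hosts -> /25 (126 usable): 192.168.154.0/25
64 hosts -> /25 (126 usable): 192.168.154.128/25
Allocation: 192.168.154.0/25 (109 hosts, 126 usable); 192.168.154.128/25 (64 hosts, 126 usable)


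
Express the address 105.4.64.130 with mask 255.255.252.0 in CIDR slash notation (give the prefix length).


Binary: 11111111.11111111.11111100.00000000
Count leading 1s
Prefix: /22


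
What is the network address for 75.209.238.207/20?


IP:   01001011.11010001.11101110.11001111
Mask: 11111111.11111111.11110000.00000000
AND operation:
Net:  01001011.11010001.11100000.00000000
Network: 75.209.224.0/20


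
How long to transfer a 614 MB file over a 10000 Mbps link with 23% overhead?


Effective throughput = 10000 * (1 - 23/100) = 7700 Mbps
File size in Mb = 614 * 8 = 4912 Mb
Time = 4912 / 7700
Time = 0.6379 seconds


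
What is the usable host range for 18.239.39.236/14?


Network: 18.236.0.0
Broadcast: 18.239.255.255
First usable = network + 1
Last usable = broadcast - 1
Range: 18.236.0.1 to 18.239.255.254


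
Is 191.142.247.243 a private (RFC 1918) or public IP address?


RFC 1918 private ranges:
  10.0.0.0/8 (10.0.0.0 - 10.255.255.255)
  172.16.0.0/12 (172.16.0.0 - 172.31.255.255)
  192.168.0.0/16 (192.168.0.0 - 192.168.255.255)
Public (not in any RFC 1918 range)


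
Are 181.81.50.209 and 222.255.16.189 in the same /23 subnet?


Mask: 255.255.254.0
181.81.50.209 AND mask = 181.81.50.0
222.255.16.189 AND mask = 222.255.16.0
No, different subnets (181.81.50.0 vs 222.255.16.0)


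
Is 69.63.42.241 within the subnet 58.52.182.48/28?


Subnet network: 58.52.182.48
Test IP AND mask: 69.63.42.240
No, 69.63.42.241 is not in 58.52.182.48/28


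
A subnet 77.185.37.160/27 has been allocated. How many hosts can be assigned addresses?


Host bits = 32 - 27 = 5
Total addresses = 2^5 = 32
Usable = total - 2 (network and broadcast)
Usable hosts: 30


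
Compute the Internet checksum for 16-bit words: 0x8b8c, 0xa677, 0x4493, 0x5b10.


Sum all words (with carry folding):
+ 0x8b8c = 0x8b8c
+ 0xa677 = 0x3204
+ 0x4493 = 0x7697
+ 0x5b10 = 0xd1a7
One's complement: ~0xd1a7
Checksum = 0x2e58


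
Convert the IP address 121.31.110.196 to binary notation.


121 = 01111001
31 = 00011111
110 = 01101110
196 = 11000100
Binary: 01111001.00011111.01101110.11000100


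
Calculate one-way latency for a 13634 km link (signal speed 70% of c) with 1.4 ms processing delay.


Speed = 0.7 * 3e5 km/s = 210000 km/s
Propagation delay = 13634 / 210000 = 0.0649 s = 64.9238 ms
Processing delay = 1.4 ms
Total one-way latency = 66.3238 ms


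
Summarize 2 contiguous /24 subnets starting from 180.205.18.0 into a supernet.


Original prefix: /24
Number of subnets: 2 = 2^1
New prefix = 24 - 1 = 23
Supernet: 180.205.18.0/23


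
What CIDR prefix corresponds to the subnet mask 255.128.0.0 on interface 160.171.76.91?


Binary: 11111111.10000000.00000000.00000000
Count leading 1s
Prefix: /9


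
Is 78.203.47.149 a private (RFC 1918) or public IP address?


RFC 1918 private ranges:
  10.0.0.0/8 (10.0.0.0 - 10.255.255.255)
  172.16.0.0/12 (172.16.0.0 - 172.31.255.255)
  192.168.0.0/16 (192.168.0.0 - 192.168.255.255)
Public (not in any RFC 1918 range)


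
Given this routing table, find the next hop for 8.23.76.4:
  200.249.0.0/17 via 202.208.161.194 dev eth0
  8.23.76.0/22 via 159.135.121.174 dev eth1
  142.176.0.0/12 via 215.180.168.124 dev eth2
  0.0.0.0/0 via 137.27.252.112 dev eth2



Longest prefix match for 8.23.76.4:
  /17 200.249.0.0: no
  /22 8.23.76.0: MATCH
  /12 142.176.0.0: no
  /0 0.0.0.0: MATCH
Selected: next-hop 159.135.121.174 via eth1 (matched /22)


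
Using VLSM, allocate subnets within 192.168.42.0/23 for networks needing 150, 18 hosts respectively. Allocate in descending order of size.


150 hosts -> /24 (254 usable): 192.168.42.0/24
18 hosts -> /27 (30 usable): 192.168.43.0/27
Allocation: 192.168.42.0/24 (150 hosts, 254 usable); 192.168.43.0/27 (18 hosts, 30 usable)


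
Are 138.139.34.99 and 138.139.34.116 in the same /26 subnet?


Mask: 255.255.255.192
138.139.34.99 AND mask = 138.139.34.64
138.139.34.116 AND mask = 138.139.34.64
Yes, same subnet (138.139.34.64)


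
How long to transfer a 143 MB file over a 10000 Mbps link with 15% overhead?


Effective throughput = 10000 * (1 - 15/100) = 8500 Mbps
File size in Mb = 143 * 8 = 1144 Mb
Time = 1144 / 8500
Time = 0.1346 seconds


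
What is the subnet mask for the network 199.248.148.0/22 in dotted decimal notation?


/22 means 22 network bits, 10 host bits
Binary: 11111111111111111111110000000000
Mask: 255.255.252.0


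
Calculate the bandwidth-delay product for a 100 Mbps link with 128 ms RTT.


BDP = bandwidth * RTT
= 100 Mbps * 128 ms
= 100 * 1e6 * 128 / 1000 bits
= 12800000 bits
= 1600000 bytes
= 1562.5 KB
BDP = 12800000 bits (1600000 bytes)


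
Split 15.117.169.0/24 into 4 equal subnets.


New prefix = 24 + 2 = 26
Each subnet has 64 addresses
  15.117.169.0/26
  15.117.169.64/26
  15.117.169.128/26
  15.117.169.192/26
Subnets: 15.117.169.0/26, 15.117.169.64/26, 15.117.169.128/26, 15.117.169.192/26


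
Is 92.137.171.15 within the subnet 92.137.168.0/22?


Subnet network: 92.137.168.0
Test IP AND mask: 92.137.168.0
Yes, 92.137.171.15 is in 92.137.168.0/22


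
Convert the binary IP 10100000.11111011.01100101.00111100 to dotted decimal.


10100000 = 160
11111011 = 251
01100101 = 101
00111100 = 60
IP: 160.251.101.60


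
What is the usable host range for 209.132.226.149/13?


Network: 209.128.0.0
Broadcast: 209.135.255.255
First usable = network + 1
Last usable = broadcast - 1
Range: 209.128.0.1 to 209.135.255.254


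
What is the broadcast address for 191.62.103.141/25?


Network: 191.62.103.128/25
Host bits = 7
Set all host bits to 1:
Broadcast: 191.62.103.255
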